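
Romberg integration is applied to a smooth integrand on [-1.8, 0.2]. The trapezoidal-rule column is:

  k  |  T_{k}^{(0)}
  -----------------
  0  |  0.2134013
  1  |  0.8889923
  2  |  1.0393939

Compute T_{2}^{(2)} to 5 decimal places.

Richardson extrapolation on the trapezoidal column (denominator 4−1=3):
T_{1}^{(1)} = 0.8889923 + (0.8889923 − 0.2134013)/3 = 1.1141893
T_{2}^{(1)} = 1.0393939 + (1.0393939 − 0.8889923)/3 = 1.0895278
T_{2}^{(2)} = 1.0895278 + (1.0895278 − 1.1141893)/15 = 1.0878837

1.08788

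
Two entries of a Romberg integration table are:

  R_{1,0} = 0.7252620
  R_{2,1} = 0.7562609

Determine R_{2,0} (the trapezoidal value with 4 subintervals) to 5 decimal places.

From R_{2,1} = (4·R_{2,0} − R_{1,0})/3, solve for R_{2,0}:
4·R_{2,0} = 3·0.7562609 + 0.7252620 = 2.9940447
R_{2,0} = 0.7485112

0.74851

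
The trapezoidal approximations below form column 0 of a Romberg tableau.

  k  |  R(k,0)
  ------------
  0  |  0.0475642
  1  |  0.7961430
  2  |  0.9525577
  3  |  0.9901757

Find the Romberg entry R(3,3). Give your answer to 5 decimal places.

1.00259

R(1,1) = 0.7961430 + (0.7961430 − 0.0475642)/3 = 1.0456693
R(2,1) = 0.9525577 + (0.9525577 − 0.7961430)/3 = 1.0046959
R(3,1) = (4·0.9901757 − 0.9525577) / 3 = 1.0027150
R(2,2) = (16·1.0046959 − 1.0456693) / 15 = 1.0019643
R(3,2) = (16·1.0027150 − 1.0046959) / 15 = 1.0025829
R(3,3) = (64·1.0025829 − 1.0019643) / 63 = 1.0025927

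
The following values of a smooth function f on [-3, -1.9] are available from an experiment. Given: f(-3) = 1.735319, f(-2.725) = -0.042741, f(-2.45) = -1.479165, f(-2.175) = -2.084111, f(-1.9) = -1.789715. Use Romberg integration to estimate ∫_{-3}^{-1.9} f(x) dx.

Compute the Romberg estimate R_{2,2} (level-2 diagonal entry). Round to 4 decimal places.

-1.0534

R_{0,0} (trapezoid, 1 panel, h=1.1000): -0.029918
R_{1,0} (trapezoid, 2 panels, h=0.5500): -0.828500
R_{2,0} (trapezoid, 4 panels, h=0.2750): -0.999134
R_{1,1} = -0.828500 + (-0.828500 − (-0.029918))/3 = -1.094694
R_{2,1} = -0.999134 + (-0.999134 − (-0.828500))/3 = -1.056012
R_{2,2} = -1.056012 + (-1.056012 − (-1.094694))/15 = -1.053433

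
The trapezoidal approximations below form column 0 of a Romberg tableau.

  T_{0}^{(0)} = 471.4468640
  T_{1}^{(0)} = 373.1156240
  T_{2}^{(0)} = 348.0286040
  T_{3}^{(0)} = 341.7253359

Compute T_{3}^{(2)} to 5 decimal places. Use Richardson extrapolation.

Richardson extrapolation on the trapezoidal column (denominator 4−1=3):
T_{2}^{(1)} = 348.0286040 + (348.0286040 − 373.1156240)/3 = 339.6662640
T_{3}^{(1)} = (4·341.7253359 − 348.0286040) / 3 = 339.6242465
T_{3}^{(2)} = (16·339.6242465 − 339.6662640) / 15 = 339.6214453

339.62145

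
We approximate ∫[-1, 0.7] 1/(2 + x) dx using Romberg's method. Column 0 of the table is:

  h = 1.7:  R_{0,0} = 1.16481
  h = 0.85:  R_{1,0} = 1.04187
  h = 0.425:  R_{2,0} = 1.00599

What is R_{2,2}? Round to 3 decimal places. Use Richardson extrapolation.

0.994

Richardson extrapolation on the trapezoidal column (denominator 4−1=3):
R_{1,1} = (4·1.04187 − 1.16481) / 3 = 1.00089
R_{2,1} = (4·1.00599 − 1.04187) / 3 = 0.99403
R_{2,2} = 0.99403 + (0.99403 − 1.00089)/15 = 0.99357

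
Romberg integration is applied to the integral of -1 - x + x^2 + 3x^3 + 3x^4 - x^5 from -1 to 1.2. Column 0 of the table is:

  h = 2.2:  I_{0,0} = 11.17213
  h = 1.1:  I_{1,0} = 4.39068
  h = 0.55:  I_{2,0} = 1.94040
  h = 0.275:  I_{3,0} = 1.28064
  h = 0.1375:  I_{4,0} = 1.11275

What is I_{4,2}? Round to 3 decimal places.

1.057

I_{3,1} = 1.28064 + (1.28064 − 1.94040)/3 = 1.06072
I_{4,1} = 1.11275 + (1.11275 − 1.28064)/3 = 1.05679
I_{4,2} = 1.05679 + (1.05679 − 1.06072)/15 = 1.05653
(Column j=1 coincides with Simpson's rule on the same nodes.)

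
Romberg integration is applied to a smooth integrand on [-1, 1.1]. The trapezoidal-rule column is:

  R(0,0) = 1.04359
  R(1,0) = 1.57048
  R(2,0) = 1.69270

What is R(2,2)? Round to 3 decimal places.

1.733

Richardson extrapolation on the trapezoidal column (denominator 4−1=3):
R(1,1) = (4·1.57048 − 1.04359) / 3 = 1.74611
R(2,1) = (4·1.69270 − 1.57048) / 3 = 1.73344
R(2,2) = (16·1.73344 − 1.74611) / 15 = 1.73260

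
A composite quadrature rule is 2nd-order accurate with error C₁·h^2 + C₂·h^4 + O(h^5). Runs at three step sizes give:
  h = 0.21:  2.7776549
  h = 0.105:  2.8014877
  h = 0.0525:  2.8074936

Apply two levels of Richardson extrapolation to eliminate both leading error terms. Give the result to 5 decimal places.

First eliminate the h^2 term (factor 2^2 = 4):
  B₁ = (4·2.8014877 − 2.7776549)/3 = 2.8094320
  B₂ = (4·2.8074936 − 2.8014877)/3 = 2.8094956
Then eliminate the h^4 term (factor 2^4 = 16):
  (16·2.8094956 − 2.8094320)/15 = 2.8094998

2.80950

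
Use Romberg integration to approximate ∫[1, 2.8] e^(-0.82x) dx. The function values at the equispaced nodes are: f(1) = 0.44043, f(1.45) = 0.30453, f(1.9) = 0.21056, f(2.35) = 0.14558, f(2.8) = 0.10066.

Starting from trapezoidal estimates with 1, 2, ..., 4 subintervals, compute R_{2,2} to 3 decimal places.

R_{0,0} (trapezoid, 1 panel, h=1.8000): 0.48698
R_{1,0} (trapezoid, 2 panels, h=0.9000): 0.43299
R_{2,0} (trapezoid, 4 panels, h=0.4500): 0.41905
R_{1,1} = 0.43299 + (0.43299 − 0.48698)/3 = 0.41499
R_{2,1} = 0.41905 + (0.41905 − 0.43299)/3 = 0.41440
R_{2,2} = 0.41440 + (0.41440 − 0.41499)/15 = 0.41436

0.414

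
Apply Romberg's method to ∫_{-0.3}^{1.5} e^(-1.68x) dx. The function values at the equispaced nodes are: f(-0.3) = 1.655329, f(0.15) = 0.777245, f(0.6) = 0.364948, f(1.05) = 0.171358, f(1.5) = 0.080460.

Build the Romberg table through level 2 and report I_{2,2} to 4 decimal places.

I_{0,0} (trapezoid, 1 panel, h=1.8000): 1.562210
I_{1,0} (trapezoid, 2 panels, h=0.9000): 1.109558
I_{2,0} (trapezoid, 4 panels, h=0.4500): 0.981650
I_{1,1} = 1.109558 + (1.109558 − 1.562210)/3 = 0.958674
I_{2,1} = 0.981650 + (0.981650 − 1.109558)/3 = 0.939014
I_{2,2} = 0.939014 + (0.939014 − 0.958674)/15 = 0.937703

0.9377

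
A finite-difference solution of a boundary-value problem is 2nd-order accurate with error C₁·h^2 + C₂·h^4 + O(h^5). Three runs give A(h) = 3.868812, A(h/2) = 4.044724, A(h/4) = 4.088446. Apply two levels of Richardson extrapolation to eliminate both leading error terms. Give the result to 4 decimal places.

4.1030

First eliminate the h^2 term (factor 2^2 = 4):
  B₁ = (4·4.044724 − 3.868812)/3 = 4.103361
  B₂ = (4·4.088446 − 4.044724)/3 = 4.103020
Then eliminate the h^4 term (factor 2^4 = 16):
  (16·4.103020 − 4.103361)/15 = 4.102997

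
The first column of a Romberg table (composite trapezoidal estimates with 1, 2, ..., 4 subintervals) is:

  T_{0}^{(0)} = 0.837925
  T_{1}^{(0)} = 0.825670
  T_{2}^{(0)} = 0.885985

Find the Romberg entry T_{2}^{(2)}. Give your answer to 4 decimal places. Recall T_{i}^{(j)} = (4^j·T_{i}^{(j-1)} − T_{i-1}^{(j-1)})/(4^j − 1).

0.9117

Richardson extrapolation on the trapezoidal column (denominator 4−1=3):
T_{1}^{(1)} = 0.825670 + (0.825670 − 0.837925)/3 = 0.821585
T_{2}^{(1)} = 0.885985 + (0.885985 − 0.825670)/3 = 0.906090
T_{2}^{(2)} = (16·0.906090 − 0.821585) / 15 = 0.911724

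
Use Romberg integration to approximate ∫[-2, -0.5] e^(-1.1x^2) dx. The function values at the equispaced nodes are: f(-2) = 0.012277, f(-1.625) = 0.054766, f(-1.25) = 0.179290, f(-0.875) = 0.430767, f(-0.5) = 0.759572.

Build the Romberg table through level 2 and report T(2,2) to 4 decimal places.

T(0,0) (trapezoid, 1 panel, h=1.5000): 0.578887
T(1,0) (trapezoid, 2 panels, h=0.7500): 0.423911
T(2,0) (trapezoid, 4 panels, h=0.3750): 0.394030
T(1,1) = 0.423911 + (0.423911 − 0.578887)/3 = 0.372252
T(2,1) = 0.394030 + (0.394030 − 0.423911)/3 = 0.384070
T(2,2) = 0.384070 + (0.384070 − 0.372252)/15 = 0.384858

0.3849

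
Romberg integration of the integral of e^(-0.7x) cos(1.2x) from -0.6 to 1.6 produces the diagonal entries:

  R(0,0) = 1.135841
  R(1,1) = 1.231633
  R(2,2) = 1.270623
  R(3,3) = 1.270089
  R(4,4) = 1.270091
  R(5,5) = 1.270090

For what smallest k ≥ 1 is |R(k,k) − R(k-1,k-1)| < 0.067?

k = 2

|R(1,1) − R(0,0)| = 0.095792 ≥ 0.067
|R(2,2) − R(1,1)| = 0.038990 < 0.067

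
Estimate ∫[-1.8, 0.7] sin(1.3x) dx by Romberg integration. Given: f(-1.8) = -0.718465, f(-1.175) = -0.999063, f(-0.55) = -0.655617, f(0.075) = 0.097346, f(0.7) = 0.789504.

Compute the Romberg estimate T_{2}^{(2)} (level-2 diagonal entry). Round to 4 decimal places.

-1.0063

T_{0}^{(0)} (trapezoid, 1 panel, h=2.5000): 0.088799
T_{1}^{(0)} (trapezoid, 2 panels, h=1.2500): -0.775122
T_{2}^{(0)} (trapezoid, 4 panels, h=0.6250): -0.951134
T_{1}^{(1)} = -0.775122 + (-0.775122 − 0.088799)/3 = -1.063096
T_{2}^{(1)} = -0.951134 + (-0.951134 − (-0.775122))/3 = -1.009805
T_{2}^{(2)} = -1.009805 + (-1.009805 − (-1.063096))/15 = -1.006252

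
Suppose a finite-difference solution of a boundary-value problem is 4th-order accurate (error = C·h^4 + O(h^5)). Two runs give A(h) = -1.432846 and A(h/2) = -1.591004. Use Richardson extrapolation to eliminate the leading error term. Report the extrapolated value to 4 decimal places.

-1.6015

Extrapolated value = (16·A(h/2) − A(h)) / (16 − 1)
= (16·(-1.591004) − (-1.432846)) / 15
= -24.023218 / 15 = -1.601548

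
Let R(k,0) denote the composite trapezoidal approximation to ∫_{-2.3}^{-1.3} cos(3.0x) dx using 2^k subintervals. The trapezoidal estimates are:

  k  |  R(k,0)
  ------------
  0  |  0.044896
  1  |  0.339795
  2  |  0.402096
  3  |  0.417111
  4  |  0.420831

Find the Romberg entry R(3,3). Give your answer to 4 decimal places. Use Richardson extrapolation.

R(1,1) = (4·0.339795 − 0.044896) / 3 = 0.438095
R(2,1) = 0.402096 + (0.402096 − 0.339795)/3 = 0.422863
R(3,1) = (4·0.417111 − 0.402096) / 3 = 0.422116
R(2,2) = 0.422863 + (0.422863 − 0.438095)/15 = 0.421848
R(3,2) = (16·0.422116 − 0.422863) / 15 = 0.422066
R(3,3) = (64·0.422066 − 0.421848) / 63 = 0.422069

0.4221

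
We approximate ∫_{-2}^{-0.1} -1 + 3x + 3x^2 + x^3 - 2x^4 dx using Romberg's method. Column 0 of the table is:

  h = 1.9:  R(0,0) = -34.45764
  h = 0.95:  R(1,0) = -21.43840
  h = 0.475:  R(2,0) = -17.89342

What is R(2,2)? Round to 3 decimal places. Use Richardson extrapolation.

Richardson extrapolation on the trapezoidal column (denominator 4−1=3):
R(1,1) = (4·(-21.43840) − (-34.45764)) / 3 = -17.09865
R(2,1) = (4·(-17.89342) − (-21.43840)) / 3 = -16.71176
R(2,2) = (16·(-16.71176) − (-17.09865)) / 15 = -16.68597

-16.686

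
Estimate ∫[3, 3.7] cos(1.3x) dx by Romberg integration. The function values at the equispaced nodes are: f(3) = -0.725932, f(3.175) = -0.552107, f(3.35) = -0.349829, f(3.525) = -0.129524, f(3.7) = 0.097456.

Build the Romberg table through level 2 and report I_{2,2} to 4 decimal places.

-0.2365

I_{0,0} (trapezoid, 1 panel, h=0.7000): -0.219967
I_{1,0} (trapezoid, 2 panels, h=0.3500): -0.232423
I_{2,0} (trapezoid, 4 panels, h=0.1750): -0.235497
I_{1,1} = -0.232423 + (-0.232423 − (-0.219967))/3 = -0.236575
I_{2,1} = -0.235497 + (-0.235497 − (-0.232423))/3 = -0.236522
I_{2,2} = -0.236522 + (-0.236522 − (-0.236575))/15 = -0.236518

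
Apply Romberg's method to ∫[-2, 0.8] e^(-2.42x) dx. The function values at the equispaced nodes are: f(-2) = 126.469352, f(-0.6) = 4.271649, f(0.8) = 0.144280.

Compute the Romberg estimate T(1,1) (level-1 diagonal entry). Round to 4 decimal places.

T(0,0) (trapezoid, 1 panel, h=2.8000): 177.259085
T(1,0) (trapezoid, 2 panels, h=1.4000): 94.609851
T(1,1) = 94.609851 + (94.609851 − 177.259085)/3 = 67.060106

67.0601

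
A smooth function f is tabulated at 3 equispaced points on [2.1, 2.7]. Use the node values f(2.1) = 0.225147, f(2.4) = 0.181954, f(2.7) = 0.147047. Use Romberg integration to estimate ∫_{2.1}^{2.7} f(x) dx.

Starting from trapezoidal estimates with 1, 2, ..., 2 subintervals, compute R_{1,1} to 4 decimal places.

R_{0,0} (trapezoid, 1 panel, h=0.6000): 0.111658
R_{1,0} (trapezoid, 2 panels, h=0.3000): 0.110415
R_{1,1} = 0.110415 + (0.110415 − 0.111658)/3 = 0.110001

0.1100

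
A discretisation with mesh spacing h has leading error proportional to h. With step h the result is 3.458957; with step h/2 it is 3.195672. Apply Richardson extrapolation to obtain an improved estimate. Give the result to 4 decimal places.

2.9324

Extrapolated value = (2·A(h/2) − A(h)) / (2 − 1)
= (2·3.195672 − 3.458957) / 1
= 2.932387 / 1 = 2.932387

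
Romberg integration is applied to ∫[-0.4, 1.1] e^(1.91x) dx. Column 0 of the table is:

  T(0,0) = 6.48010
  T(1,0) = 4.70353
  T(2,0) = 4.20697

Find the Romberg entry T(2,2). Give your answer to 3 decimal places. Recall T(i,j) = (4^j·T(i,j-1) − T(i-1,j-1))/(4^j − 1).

T(1,1) = (4·4.70353 − 6.48010) / 3 = 4.11134
T(2,1) = (4·4.20697 − 4.70353) / 3 = 4.04145
T(2,2) = 4.04145 + (4.04145 − 4.11134)/15 = 4.03679

4.037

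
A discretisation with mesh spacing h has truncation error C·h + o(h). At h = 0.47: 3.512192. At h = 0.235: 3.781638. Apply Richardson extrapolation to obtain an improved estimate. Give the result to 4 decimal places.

4.0511

Extrapolated value = (2·A(h/2) − A(h)) / (2 − 1)
= (2·3.781638 − 3.512192) / 1
= 4.051084 / 1 = 4.051084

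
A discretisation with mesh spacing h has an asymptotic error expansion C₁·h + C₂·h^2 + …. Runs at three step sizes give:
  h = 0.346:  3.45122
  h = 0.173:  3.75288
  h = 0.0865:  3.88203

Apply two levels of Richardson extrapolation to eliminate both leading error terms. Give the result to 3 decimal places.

3.997

First eliminate the h term (factor 2^1 = 2):
  B₁ = (2·3.75288 − 3.45122)/1 = 4.05454
  B₂ = (2·3.88203 − 3.75288)/1 = 4.01118
Then eliminate the h^2 term (factor 2^2 = 4):
  (4·4.01118 − 4.05454)/3 = 3.99673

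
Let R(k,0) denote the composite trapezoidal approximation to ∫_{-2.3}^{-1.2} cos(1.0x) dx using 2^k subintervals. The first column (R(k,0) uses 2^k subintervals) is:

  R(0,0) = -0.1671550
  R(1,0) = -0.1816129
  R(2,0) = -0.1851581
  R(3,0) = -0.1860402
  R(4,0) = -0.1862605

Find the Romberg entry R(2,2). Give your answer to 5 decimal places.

-0.18633

R(1,1) = -0.1816129 + (-0.1816129 − (-0.1671550))/3 = -0.1864322
R(2,1) = -0.1851581 + (-0.1851581 − (-0.1816129))/3 = -0.1863398
R(2,2) = (16·(-0.1863398) − (-0.1864322)) / 15 = -0.1863336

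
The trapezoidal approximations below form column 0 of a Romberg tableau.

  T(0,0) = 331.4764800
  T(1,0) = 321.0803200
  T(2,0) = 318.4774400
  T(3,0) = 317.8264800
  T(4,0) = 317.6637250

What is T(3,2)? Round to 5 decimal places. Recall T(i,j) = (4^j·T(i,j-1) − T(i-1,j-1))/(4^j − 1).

Richardson extrapolation on the trapezoidal column (denominator 4−1=3):
T(2,1) = (4·318.4774400 − 321.0803200) / 3 = 317.6098133
T(3,1) = 317.8264800 + (317.8264800 − 318.4774400)/3 = 317.6094933
T(3,2) = (16·317.6094933 − 317.6098133) / 15 = 317.6094720

317.60947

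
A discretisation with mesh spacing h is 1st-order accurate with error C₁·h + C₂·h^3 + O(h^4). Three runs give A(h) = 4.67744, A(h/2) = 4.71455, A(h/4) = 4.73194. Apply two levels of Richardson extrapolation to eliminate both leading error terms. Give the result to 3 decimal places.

First eliminate the h term (factor 2^1 = 2):
  B₁ = (2·4.71455 − 4.67744)/1 = 4.75166
  B₂ = (2·4.73194 − 4.71455)/1 = 4.74933
Then eliminate the h^3 term (factor 2^3 = 8):
  (8·4.74933 − 4.75166)/7 = 4.74900

4.749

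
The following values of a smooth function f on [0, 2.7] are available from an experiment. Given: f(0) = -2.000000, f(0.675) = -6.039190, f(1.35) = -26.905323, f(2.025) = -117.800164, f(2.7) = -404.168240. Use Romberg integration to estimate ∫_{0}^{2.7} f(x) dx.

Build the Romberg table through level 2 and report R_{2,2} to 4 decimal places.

R_{0,0} (trapezoid, 1 panel, h=2.7000): -548.327124
R_{1,0} (trapezoid, 2 panels, h=1.3500): -310.485748
R_{2,0} (trapezoid, 4 panels, h=0.6750): -238.834438
R_{1,1} = -310.485748 + (-310.485748 − (-548.327124))/3 = -231.205289
R_{2,1} = -238.834438 + (-238.834438 − (-310.485748))/3 = -214.950668
R_{2,2} = -214.950668 + (-214.950668 − (-231.205289))/15 = -213.867027

-213.8670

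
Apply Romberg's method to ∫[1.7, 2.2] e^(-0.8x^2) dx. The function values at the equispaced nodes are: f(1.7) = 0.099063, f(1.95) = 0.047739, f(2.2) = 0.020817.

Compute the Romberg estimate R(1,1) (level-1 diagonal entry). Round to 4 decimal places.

0.0259

R(0,0) (trapezoid, 1 panel, h=0.5000): 0.029970
R(1,0) (trapezoid, 2 panels, h=0.2500): 0.026920
R(1,1) = 0.026920 + (0.026920 − 0.029970)/3 = 0.025903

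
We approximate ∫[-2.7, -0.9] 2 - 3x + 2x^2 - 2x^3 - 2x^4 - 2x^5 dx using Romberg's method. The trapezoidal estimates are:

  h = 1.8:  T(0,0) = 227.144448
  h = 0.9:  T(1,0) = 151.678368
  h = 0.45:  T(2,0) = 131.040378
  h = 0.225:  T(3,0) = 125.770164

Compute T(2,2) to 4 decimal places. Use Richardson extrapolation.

124.0036

T(1,1) = (4·151.678368 − 227.144448) / 3 = 126.523008
T(2,1) = 131.040378 + (131.040378 − 151.678368)/3 = 124.161048
T(2,2) = 124.161048 + (124.161048 − 126.523008)/15 = 124.003584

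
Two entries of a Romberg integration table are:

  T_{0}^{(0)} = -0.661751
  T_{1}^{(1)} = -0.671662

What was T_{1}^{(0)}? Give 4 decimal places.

-0.6692

From T_{1}^{(1)} = (4·T_{1}^{(0)} − T_{0}^{(0)})/3, solve for T_{1}^{(0)}:
4·T_{1}^{(0)} = 3·(-0.671662) + (-0.661751) = -2.676737
T_{1}^{(0)} = -0.669184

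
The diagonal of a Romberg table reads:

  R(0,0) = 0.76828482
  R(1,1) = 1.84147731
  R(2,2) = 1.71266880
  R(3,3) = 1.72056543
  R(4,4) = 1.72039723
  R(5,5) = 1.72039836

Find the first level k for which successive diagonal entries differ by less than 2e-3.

k = 4

|R(1,1) − R(0,0)| = 1.07319249 ≥ 2e-3
|R(2,2) − R(1,1)| = 0.12880851 ≥ 2e-3
|R(3,3) − R(2,2)| = 0.00789663 ≥ 2e-3
|R(4,4) − R(3,3)| = 0.00016820 < 2e-3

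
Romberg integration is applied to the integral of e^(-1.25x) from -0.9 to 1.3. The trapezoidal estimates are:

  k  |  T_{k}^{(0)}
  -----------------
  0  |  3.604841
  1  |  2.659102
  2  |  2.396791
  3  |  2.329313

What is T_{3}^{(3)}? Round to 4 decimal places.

Richardson extrapolation on the trapezoidal column (denominator 4−1=3):
T_{1}^{(1)} = (4·2.659102 − 3.604841) / 3 = 2.343856
T_{2}^{(1)} = (4·2.396791 − 2.659102) / 3 = 2.309354
T_{3}^{(1)} = (4·2.329313 − 2.396791) / 3 = 2.306820
T_{2}^{(2)} = (16·2.309354 − 2.343856) / 15 = 2.307054
T_{3}^{(2)} = 2.306820 + (2.306820 − 2.309354)/15 = 2.306651
T_{3}^{(3)} = 2.306651 + (2.306651 − 2.307054)/63 = 2.306645

2.3066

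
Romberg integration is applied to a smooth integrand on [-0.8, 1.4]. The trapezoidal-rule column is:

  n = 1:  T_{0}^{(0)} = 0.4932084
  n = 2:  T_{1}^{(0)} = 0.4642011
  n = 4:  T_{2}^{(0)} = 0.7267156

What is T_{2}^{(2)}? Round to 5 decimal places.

0.83820

Richardson extrapolation on the trapezoidal column (denominator 4−1=3):
T_{1}^{(1)} = 0.4642011 + (0.4642011 − 0.4932084)/3 = 0.4545320
T_{2}^{(1)} = 0.7267156 + (0.7267156 − 0.4642011)/3 = 0.8142204
T_{2}^{(2)} = 0.8142204 + (0.8142204 − 0.4545320)/15 = 0.8381996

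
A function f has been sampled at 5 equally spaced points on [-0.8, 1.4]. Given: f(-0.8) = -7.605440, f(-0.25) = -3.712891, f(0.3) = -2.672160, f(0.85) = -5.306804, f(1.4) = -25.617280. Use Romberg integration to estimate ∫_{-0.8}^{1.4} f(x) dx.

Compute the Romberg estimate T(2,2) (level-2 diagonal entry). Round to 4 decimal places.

T(0,0) (trapezoid, 1 panel, h=2.2000): -36.544992
T(1,0) (trapezoid, 2 panels, h=1.1000): -21.211872
T(2,0) (trapezoid, 4 panels, h=0.5500): -15.566768
T(1,1) = -21.211872 + (-21.211872 − (-36.544992))/3 = -16.100832
T(2,1) = -15.566768 + (-15.566768 − (-21.211872))/3 = -13.685067
T(2,2) = -13.685067 + (-13.685067 − (-16.100832))/15 = -13.524016

-13.5240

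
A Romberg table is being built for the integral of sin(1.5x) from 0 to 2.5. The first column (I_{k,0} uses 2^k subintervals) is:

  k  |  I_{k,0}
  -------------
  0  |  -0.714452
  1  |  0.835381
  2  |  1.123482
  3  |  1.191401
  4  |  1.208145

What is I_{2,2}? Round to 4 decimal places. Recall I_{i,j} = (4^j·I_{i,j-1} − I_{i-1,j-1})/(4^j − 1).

Richardson extrapolation on the trapezoidal column (denominator 4−1=3):
I_{1,1} = (4·0.835381 − (-0.714452)) / 3 = 1.351992
I_{2,1} = 1.123482 + (1.123482 − 0.835381)/3 = 1.219516
I_{2,2} = 1.219516 + (1.219516 − 1.351992)/15 = 1.210684
(Column j=1 coincides with Simpson's rule on the same nodes.)

1.2107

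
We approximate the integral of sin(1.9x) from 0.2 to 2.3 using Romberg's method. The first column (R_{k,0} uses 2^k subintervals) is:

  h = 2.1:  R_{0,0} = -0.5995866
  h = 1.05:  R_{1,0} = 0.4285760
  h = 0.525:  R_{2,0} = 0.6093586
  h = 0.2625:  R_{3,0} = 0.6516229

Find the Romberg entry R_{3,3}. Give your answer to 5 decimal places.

R_{1,1} = (4·0.4285760 − (-0.5995866)) / 3 = 0.7712969
R_{2,1} = (4·0.6093586 − 0.4285760) / 3 = 0.6696195
R_{3,1} = 0.6516229 + (0.6516229 − 0.6093586)/3 = 0.6657110
R_{2,2} = (16·0.6696195 − 0.7712969) / 15 = 0.6628410
R_{3,2} = 0.6657110 + (0.6657110 − 0.6696195)/15 = 0.6654504
R_{3,3} = 0.6654504 + (0.6654504 − 0.6628410)/63 = 0.6654918

0.66549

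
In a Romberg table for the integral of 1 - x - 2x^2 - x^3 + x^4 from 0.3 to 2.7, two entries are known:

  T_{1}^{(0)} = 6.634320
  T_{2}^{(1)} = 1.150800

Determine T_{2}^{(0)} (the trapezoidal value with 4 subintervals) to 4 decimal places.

From T_{2}^{(1)} = (4·T_{2}^{(0)} − T_{1}^{(0)})/3, solve for T_{2}^{(0)}:
4·T_{2}^{(0)} = 3·1.150800 + 6.634320 = 10.086720
T_{2}^{(0)} = 2.521680

2.5217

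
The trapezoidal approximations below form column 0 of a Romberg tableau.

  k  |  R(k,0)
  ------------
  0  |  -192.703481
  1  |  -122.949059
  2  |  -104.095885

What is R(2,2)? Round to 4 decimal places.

Richardson extrapolation on the trapezoidal column (denominator 4−1=3):
R(1,1) = (4·(-122.949059) − (-192.703481)) / 3 = -99.697585
R(2,1) = -104.095885 + (-104.095885 − (-122.949059))/3 = -97.811494
R(2,2) = -97.811494 + (-97.811494 − (-99.697585))/15 = -97.685755

-97.6858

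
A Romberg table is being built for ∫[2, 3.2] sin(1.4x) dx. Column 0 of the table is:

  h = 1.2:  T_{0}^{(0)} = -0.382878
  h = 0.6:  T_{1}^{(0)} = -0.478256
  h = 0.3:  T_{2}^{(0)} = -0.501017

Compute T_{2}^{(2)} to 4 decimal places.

-0.5085

Richardson extrapolation on the trapezoidal column (denominator 4−1=3):
T_{1}^{(1)} = -0.478256 + (-0.478256 − (-0.382878))/3 = -0.510049
T_{2}^{(1)} = (4·(-0.501017) − (-0.478256)) / 3 = -0.508604
T_{2}^{(2)} = (16·(-0.508604) − (-0.510049)) / 15 = -0.508508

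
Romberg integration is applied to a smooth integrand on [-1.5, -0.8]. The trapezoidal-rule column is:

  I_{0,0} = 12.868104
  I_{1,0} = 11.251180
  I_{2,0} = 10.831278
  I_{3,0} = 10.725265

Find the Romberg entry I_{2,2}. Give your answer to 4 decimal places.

Richardson extrapolation on the trapezoidal column (denominator 4−1=3):
I_{1,1} = 11.251180 + (11.251180 − 12.868104)/3 = 10.712205
I_{2,1} = (4·10.831278 − 11.251180) / 3 = 10.691311
I_{2,2} = (16·10.691311 − 10.712205) / 15 = 10.689918

10.6899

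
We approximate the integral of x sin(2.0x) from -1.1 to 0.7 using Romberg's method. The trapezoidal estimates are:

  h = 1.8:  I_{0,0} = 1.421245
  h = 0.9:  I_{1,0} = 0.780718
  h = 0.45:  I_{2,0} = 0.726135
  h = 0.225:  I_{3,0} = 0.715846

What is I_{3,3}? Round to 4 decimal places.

Richardson extrapolation on the trapezoidal column (denominator 4−1=3):
I_{1,1} = 0.780718 + (0.780718 − 1.421245)/3 = 0.567209
I_{2,1} = (4·0.726135 − 0.780718) / 3 = 0.707941
I_{3,1} = (4·0.715846 − 0.726135) / 3 = 0.712416
I_{2,2} = (16·0.707941 − 0.567209) / 15 = 0.717323
I_{3,2} = 0.712416 + (0.712416 − 0.707941)/15 = 0.712714
I_{3,3} = (64·0.712714 − 0.717323) / 63 = 0.712641

0.7126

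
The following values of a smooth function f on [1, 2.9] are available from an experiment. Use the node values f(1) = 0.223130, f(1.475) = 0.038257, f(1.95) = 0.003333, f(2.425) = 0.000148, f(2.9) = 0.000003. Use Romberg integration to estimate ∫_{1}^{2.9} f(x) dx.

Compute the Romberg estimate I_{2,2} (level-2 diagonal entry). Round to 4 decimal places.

0.0598

I_{0,0} (trapezoid, 1 panel, h=1.9000): 0.211976
I_{1,0} (trapezoid, 2 panels, h=0.9500): 0.109155
I_{2,0} (trapezoid, 4 panels, h=0.4750): 0.072820
I_{1,1} = 0.109155 + (0.109155 − 0.211976)/3 = 0.074881
I_{2,1} = 0.072820 + (0.072820 − 0.109155)/3 = 0.060708
I_{2,2} = 0.060708 + (0.060708 − 0.074881)/15 = 0.059763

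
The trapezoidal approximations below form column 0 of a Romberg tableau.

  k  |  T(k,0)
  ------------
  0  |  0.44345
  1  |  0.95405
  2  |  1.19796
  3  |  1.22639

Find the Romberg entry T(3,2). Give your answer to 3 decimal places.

1.233

Richardson extrapolation on the trapezoidal column (denominator 4−1=3):
T(2,1) = 1.19796 + (1.19796 − 0.95405)/3 = 1.27926
T(3,1) = 1.22639 + (1.22639 − 1.19796)/3 = 1.23587
T(3,2) = 1.23587 + (1.23587 − 1.27926)/15 = 1.23298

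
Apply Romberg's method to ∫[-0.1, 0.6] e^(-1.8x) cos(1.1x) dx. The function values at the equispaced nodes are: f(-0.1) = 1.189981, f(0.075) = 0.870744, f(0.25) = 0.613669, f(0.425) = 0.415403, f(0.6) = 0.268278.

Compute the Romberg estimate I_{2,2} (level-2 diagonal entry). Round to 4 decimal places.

I_{0,0} (trapezoid, 1 panel, h=0.7000): 0.510391
I_{1,0} (trapezoid, 2 panels, h=0.3500): 0.469979
I_{2,0} (trapezoid, 4 panels, h=0.1750): 0.460065
I_{1,1} = 0.469979 + (0.469979 − 0.510391)/3 = 0.456508
I_{2,1} = 0.460065 + (0.460065 − 0.469979)/3 = 0.456760
I_{2,2} = 0.456760 + (0.456760 − 0.456508)/15 = 0.456777

0.4568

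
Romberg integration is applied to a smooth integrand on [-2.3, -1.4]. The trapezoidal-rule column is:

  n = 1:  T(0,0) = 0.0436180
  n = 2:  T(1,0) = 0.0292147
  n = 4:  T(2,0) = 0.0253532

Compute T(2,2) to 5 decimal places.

0.02404

Richardson extrapolation on the trapezoidal column (denominator 4−1=3):
T(1,1) = (4·0.0292147 − 0.0436180) / 3 = 0.0244136
T(2,1) = 0.0253532 + (0.0253532 − 0.0292147)/3 = 0.0240660
T(2,2) = (16·0.0240660 − 0.0244136) / 15 = 0.0240428
(Column j=1 coincides with Simpson's rule on the same nodes.)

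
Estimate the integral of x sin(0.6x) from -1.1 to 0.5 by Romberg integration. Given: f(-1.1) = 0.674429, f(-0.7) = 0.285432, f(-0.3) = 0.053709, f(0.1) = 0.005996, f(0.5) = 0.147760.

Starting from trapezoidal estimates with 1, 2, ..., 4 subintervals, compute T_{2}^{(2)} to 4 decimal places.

T_{0}^{(0)} (trapezoid, 1 panel, h=1.6000): 0.657751
T_{1}^{(0)} (trapezoid, 2 panels, h=0.8000): 0.371843
T_{2}^{(0)} (trapezoid, 4 panels, h=0.4000): 0.302493
T_{1}^{(1)} = 0.371843 + (0.371843 − 0.657751)/3 = 0.276540
T_{2}^{(1)} = 0.302493 + (0.302493 − 0.371843)/3 = 0.279376
T_{2}^{(2)} = 0.279376 + (0.279376 − 0.276540)/15 = 0.279565

0.2796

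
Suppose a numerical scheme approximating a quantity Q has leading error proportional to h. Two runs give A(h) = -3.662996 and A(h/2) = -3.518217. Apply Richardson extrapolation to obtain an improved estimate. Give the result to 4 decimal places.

The leading error scales as h; refining by a factor of 2 reduces it by 2^1 = 2.
Extrapolated value = (2·A(h/2) − A(h)) / (2 − 1)
= (2·(-3.518217) − (-3.662996)) / 1
= -3.373438 / 1 = -3.373438

-3.3734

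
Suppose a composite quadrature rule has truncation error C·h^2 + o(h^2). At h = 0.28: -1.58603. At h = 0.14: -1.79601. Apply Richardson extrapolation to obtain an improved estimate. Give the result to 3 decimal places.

-1.866

Extrapolated value = (4·A(h/2) − A(h)) / (4 − 1)
= (4·(-1.79601) − (-1.58603)) / 3
= -5.59801 / 3 = -1.86600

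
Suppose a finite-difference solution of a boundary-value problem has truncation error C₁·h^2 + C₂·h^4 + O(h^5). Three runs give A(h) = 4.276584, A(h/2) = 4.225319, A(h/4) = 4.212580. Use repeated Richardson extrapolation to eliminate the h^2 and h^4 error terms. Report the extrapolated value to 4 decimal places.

First eliminate the h^2 term (factor 2^2 = 4):
  B₁ = (4·4.225319 − 4.276584)/3 = 4.208231
  B₂ = (4·4.212580 − 4.225319)/3 = 4.208334
Then eliminate the h^4 term (factor 2^4 = 16):
  (16·4.208334 − 4.208231)/15 = 4.208341

4.2083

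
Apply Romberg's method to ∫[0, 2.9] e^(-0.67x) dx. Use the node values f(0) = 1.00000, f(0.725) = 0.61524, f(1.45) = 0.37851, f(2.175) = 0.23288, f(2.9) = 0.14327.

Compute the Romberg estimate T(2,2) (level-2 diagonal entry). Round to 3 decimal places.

1.279

T(0,0) (trapezoid, 1 panel, h=2.9000): 1.65774
T(1,0) (trapezoid, 2 panels, h=1.4500): 1.37771
T(2,0) (trapezoid, 4 panels, h=0.7250): 1.30374
T(1,1) = 1.37771 + (1.37771 − 1.65774)/3 = 1.28437
T(2,1) = 1.30374 + (1.30374 − 1.37771)/3 = 1.27908
T(2,2) = 1.27908 + (1.27908 − 1.28437)/15 = 1.27873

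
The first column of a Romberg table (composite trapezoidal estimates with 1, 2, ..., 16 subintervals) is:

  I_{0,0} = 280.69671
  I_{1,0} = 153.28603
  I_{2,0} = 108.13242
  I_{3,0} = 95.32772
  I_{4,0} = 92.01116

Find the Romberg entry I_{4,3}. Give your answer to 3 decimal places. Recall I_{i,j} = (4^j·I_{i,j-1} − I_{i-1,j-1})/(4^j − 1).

90.895

Richardson extrapolation on the trapezoidal column (denominator 4−1=3):
I_{2,1} = (4·108.13242 − 153.28603) / 3 = 93.08122
I_{3,1} = (4·95.32772 − 108.13242) / 3 = 91.05949
I_{4,1} = 92.01116 + (92.01116 − 95.32772)/3 = 90.90564
I_{3,2} = (16·91.05949 − 93.08122) / 15 = 90.92471
I_{4,2} = (16·90.90564 − 91.05949) / 15 = 90.89538
I_{4,3} = (64·90.89538 − 90.92471) / 63 = 90.89491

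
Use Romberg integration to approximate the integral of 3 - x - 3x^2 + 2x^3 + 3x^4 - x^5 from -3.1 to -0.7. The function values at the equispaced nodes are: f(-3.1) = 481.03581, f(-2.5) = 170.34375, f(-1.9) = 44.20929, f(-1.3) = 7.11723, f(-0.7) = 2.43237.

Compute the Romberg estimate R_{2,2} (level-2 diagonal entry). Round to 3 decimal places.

R_{0,0} (trapezoid, 1 panel, h=2.4000): 580.16182
R_{1,0} (trapezoid, 2 panels, h=1.2000): 343.13206
R_{2,0} (trapezoid, 4 panels, h=0.6000): 278.04262
R_{1,1} = 343.13206 + (343.13206 − 580.16182)/3 = 264.12214
R_{2,1} = 278.04262 + (278.04262 − 343.13206)/3 = 256.34614
R_{2,2} = 256.34614 + (256.34614 − 264.12214)/15 = 255.82774

255.828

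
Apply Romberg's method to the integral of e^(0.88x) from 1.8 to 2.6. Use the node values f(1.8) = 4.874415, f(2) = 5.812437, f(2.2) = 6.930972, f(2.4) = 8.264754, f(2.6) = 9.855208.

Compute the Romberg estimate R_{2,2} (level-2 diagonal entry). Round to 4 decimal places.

5.6600

R_{0,0} (trapezoid, 1 panel, h=0.8000): 5.891849
R_{1,0} (trapezoid, 2 panels, h=0.4000): 5.718313
R_{2,0} (trapezoid, 4 panels, h=0.2000): 5.674595
R_{1,1} = 5.718313 + (5.718313 − 5.891849)/3 = 5.660468
R_{2,1} = 5.674595 + (5.674595 − 5.718313)/3 = 5.660022
R_{2,2} = 5.660022 + (5.660022 − 5.660468)/15 = 5.659992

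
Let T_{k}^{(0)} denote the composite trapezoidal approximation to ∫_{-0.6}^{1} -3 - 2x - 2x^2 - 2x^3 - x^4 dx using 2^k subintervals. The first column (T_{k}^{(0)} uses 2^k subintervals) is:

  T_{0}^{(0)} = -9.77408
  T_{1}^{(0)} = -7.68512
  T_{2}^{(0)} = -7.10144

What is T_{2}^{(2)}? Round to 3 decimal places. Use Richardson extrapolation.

-6.901

Richardson extrapolation on the trapezoidal column (denominator 4−1=3):
T_{1}^{(1)} = (4·(-7.68512) − (-9.77408)) / 3 = -6.98880
T_{2}^{(1)} = -7.10144 + (-7.10144 − (-7.68512))/3 = -6.90688
T_{2}^{(2)} = -6.90688 + (-6.90688 − (-6.98880))/15 = -6.90142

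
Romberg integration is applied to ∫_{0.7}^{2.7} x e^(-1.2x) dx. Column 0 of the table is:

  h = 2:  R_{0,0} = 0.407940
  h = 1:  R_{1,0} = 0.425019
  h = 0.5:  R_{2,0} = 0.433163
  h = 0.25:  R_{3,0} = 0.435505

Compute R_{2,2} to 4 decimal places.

0.4362

R_{1,1} = 0.425019 + (0.425019 − 0.407940)/3 = 0.430712
R_{2,1} = 0.433163 + (0.433163 − 0.425019)/3 = 0.435878
R_{2,2} = (16·0.435878 − 0.430712) / 15 = 0.436222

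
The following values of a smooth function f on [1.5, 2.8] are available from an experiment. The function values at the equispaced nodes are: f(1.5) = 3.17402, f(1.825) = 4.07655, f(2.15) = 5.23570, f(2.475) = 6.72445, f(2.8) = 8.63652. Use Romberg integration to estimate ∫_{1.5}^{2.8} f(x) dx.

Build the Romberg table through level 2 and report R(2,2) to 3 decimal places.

R(0,0) (trapezoid, 1 panel, h=1.3000): 7.67685
R(1,0) (trapezoid, 2 panels, h=0.6500): 7.24163
R(2,0) (trapezoid, 4 panels, h=0.3250): 7.13114
R(1,1) = 7.24163 + (7.24163 − 7.67685)/3 = 7.09656
R(2,1) = 7.13114 + (7.13114 − 7.24163)/3 = 7.09431
R(2,2) = 7.09431 + (7.09431 − 7.09656)/15 = 7.09416

7.094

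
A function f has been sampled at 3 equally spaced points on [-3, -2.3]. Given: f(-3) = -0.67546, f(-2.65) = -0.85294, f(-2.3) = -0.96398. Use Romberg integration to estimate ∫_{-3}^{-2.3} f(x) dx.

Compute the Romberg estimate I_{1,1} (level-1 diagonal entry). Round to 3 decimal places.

I_{0,0} (trapezoid, 1 panel, h=0.7000): -0.57380
I_{1,0} (trapezoid, 2 panels, h=0.3500): -0.58543
I_{1,1} = -0.58543 + (-0.58543 − (-0.57380))/3 = -0.58931

-0.589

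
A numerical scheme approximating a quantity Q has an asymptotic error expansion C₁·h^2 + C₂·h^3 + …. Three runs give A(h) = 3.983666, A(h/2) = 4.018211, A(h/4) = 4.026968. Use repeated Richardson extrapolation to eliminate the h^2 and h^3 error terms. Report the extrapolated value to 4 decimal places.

First eliminate the h^2 term (factor 2^2 = 4):
  B₁ = (4·4.018211 − 3.983666)/3 = 4.029726
  B₂ = (4·4.026968 − 4.018211)/3 = 4.029887
Then eliminate the h^3 term (factor 2^3 = 8):
  (8·4.029887 − 4.029726)/7 = 4.029910

4.0299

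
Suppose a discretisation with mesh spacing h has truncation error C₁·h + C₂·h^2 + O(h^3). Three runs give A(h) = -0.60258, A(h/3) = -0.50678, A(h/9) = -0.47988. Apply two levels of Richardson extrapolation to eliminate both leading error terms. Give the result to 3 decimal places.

First eliminate the h term (factor 3^1 = 3):
  B₁ = (3·(-0.50678) − (-0.60258))/2 = -0.45888
  B₂ = (3·(-0.47988) − (-0.50678))/2 = -0.46643
Then eliminate the h^2 term (factor 3^2 = 9):
  (9·(-0.46643) − (-0.45888))/8 = -0.46737

-0.467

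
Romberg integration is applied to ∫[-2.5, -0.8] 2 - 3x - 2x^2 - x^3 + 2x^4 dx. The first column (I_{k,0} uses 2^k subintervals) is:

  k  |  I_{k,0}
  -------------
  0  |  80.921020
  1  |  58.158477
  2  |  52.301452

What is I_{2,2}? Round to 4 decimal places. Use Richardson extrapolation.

50.3343

I_{1,1} = 58.158477 + (58.158477 − 80.921020)/3 = 50.570963
I_{2,1} = 52.301452 + (52.301452 − 58.158477)/3 = 50.349110
I_{2,2} = (16·50.349110 − 50.570963) / 15 = 50.334320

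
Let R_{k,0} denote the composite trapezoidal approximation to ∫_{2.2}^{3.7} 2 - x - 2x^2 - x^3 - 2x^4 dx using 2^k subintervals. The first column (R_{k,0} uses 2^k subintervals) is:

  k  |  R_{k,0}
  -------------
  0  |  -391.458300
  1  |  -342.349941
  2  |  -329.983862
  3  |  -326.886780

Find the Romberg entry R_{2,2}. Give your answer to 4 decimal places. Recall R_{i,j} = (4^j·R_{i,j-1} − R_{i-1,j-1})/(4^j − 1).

R_{1,1} = (4·(-342.349941) − (-391.458300)) / 3 = -325.980488
R_{2,1} = -329.983862 + (-329.983862 − (-342.349941))/3 = -325.861836
R_{2,2} = -325.861836 + (-325.861836 − (-325.980488))/15 = -325.853926

-325.8539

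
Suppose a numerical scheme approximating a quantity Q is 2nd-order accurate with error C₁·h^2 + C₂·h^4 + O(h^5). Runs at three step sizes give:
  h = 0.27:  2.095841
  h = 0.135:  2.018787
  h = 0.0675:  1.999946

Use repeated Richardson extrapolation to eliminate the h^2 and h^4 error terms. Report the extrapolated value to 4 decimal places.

First eliminate the h^2 term (factor 2^2 = 4):
  B₁ = (4·2.018787 − 2.095841)/3 = 1.993102
  B₂ = (4·1.999946 − 2.018787)/3 = 1.993666
Then eliminate the h^4 term (factor 2^4 = 16):
  (16·1.993666 − 1.993102)/15 = 1.993704

1.9937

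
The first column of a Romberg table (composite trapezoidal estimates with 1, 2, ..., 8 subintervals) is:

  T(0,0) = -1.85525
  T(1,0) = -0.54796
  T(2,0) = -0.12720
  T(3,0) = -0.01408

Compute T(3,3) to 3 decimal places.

0.024

Richardson extrapolation on the trapezoidal column (denominator 4−1=3):
T(1,1) = -0.54796 + (-0.54796 − (-1.85525))/3 = -0.11220
T(2,1) = -0.12720 + (-0.12720 − (-0.54796))/3 = 0.01305
T(3,1) = (4·(-0.01408) − (-0.12720)) / 3 = 0.02363
T(2,2) = (16·0.01305 − (-0.11220)) / 15 = 0.02140
T(3,2) = 0.02363 + (0.02363 − 0.01305)/15 = 0.02434
T(3,3) = 0.02434 + (0.02434 − 0.02140)/63 = 0.02439
(Column j=1 coincides with Simpson's rule on the same nodes.)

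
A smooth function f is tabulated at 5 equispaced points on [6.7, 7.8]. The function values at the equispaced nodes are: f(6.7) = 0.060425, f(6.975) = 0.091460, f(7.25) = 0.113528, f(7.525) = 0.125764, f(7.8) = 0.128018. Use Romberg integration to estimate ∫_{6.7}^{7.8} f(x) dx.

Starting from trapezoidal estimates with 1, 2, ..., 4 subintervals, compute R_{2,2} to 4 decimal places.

R_{0,0} (trapezoid, 1 panel, h=1.1000): 0.103644
R_{1,0} (trapezoid, 2 panels, h=0.5500): 0.114262
R_{2,0} (trapezoid, 4 panels, h=0.2750): 0.116868
R_{1,1} = 0.114262 + (0.114262 − 0.103644)/3 = 0.117801
R_{2,1} = 0.116868 + (0.116868 − 0.114262)/3 = 0.117737
R_{2,2} = 0.117737 + (0.117737 − 0.117801)/15 = 0.117733

0.1177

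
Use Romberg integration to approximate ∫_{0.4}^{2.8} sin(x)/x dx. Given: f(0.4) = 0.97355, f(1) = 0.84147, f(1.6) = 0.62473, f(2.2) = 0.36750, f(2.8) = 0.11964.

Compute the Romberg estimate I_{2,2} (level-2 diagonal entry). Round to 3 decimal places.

1.436

I_{0,0} (trapezoid, 1 panel, h=2.4000): 1.31183
I_{1,0} (trapezoid, 2 panels, h=1.2000): 1.40559
I_{2,0} (trapezoid, 4 panels, h=0.6000): 1.42818
I_{1,1} = 1.40559 + (1.40559 − 1.31183)/3 = 1.43684
I_{2,1} = 1.42818 + (1.42818 − 1.40559)/3 = 1.43571
I_{2,2} = 1.43571 + (1.43571 − 1.43684)/15 = 1.43563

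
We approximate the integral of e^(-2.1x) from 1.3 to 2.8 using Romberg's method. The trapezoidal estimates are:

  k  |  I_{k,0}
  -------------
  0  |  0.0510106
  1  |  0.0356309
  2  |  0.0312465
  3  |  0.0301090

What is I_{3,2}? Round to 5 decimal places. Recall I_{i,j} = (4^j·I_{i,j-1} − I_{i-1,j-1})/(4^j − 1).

I_{2,1} = (4·0.0312465 − 0.0356309) / 3 = 0.0297850
I_{3,1} = 0.0301090 + (0.0301090 − 0.0312465)/3 = 0.0297298
I_{3,2} = (16·0.0297298 − 0.0297850) / 15 = 0.0297261

0.02973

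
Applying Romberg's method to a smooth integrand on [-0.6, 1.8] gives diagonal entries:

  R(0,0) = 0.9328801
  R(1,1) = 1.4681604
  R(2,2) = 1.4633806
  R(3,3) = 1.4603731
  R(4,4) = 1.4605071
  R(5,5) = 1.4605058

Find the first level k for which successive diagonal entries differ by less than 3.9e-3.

k = 3

|R(1,1) − R(0,0)| = 0.5352803 ≥ 3.9e-3
|R(2,2) − R(1,1)| = 0.0047798 ≥ 3.9e-3
|R(3,3) − R(2,2)| = 0.0030075 < 3.9e-3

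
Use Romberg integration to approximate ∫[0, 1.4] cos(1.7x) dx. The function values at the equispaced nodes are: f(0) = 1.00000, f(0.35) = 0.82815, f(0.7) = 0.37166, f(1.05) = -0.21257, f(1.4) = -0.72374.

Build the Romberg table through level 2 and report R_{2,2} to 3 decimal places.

R_{0,0} (trapezoid, 1 panel, h=1.4000): 0.19338
R_{1,0} (trapezoid, 2 panels, h=0.7000): 0.35685
R_{2,0} (trapezoid, 4 panels, h=0.3500): 0.39388
R_{1,1} = 0.35685 + (0.35685 − 0.19338)/3 = 0.41134
R_{2,1} = 0.39388 + (0.39388 − 0.35685)/3 = 0.40622
R_{2,2} = 0.40622 + (0.40622 − 0.41134)/15 = 0.40588

0.406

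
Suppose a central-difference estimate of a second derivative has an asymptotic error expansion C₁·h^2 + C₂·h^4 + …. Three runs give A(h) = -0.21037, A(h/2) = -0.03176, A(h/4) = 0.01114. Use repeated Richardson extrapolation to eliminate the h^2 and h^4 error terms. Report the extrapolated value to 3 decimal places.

First eliminate the h^2 term (factor 2^2 = 4):
  B₁ = (4·(-0.03176) − (-0.21037))/3 = 0.02778
  B₂ = (4·0.01114 − (-0.03176))/3 = 0.02544
Then eliminate the h^4 term (factor 2^4 = 16):
  (16·0.02544 − 0.02778)/15 = 0.02528

0.025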